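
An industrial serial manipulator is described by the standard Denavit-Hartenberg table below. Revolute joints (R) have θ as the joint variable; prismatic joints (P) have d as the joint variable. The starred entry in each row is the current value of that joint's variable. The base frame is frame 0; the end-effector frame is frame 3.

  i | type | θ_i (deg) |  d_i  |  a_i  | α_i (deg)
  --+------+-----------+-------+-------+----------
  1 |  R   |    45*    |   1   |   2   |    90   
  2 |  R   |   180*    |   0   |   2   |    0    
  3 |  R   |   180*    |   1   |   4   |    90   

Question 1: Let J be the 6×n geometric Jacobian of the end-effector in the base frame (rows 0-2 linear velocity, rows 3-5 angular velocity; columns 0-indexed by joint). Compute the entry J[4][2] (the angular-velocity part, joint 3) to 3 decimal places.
axis z_2 = (0.7071,-0.7071,0.0000); lever o_n−o_2 = (3.5355,2.1213,-0.0000)
cross product → J_v[:, 2] = (0.0000,0.0000,4.0000)
J_ω[:, 2] = z_2
entry J[4][2] = -0.7071

-0.707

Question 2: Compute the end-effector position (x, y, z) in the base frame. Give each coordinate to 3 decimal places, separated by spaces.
after link 1: o_1 = (1.4142, 1.4142, 1.0000)
after link 2: o_2 = (-0.0000, 0.0000, 1.0000)
after link 3: o_3 = (3.5355, 2.1213, 1.0000)

3.536 2.121 1.000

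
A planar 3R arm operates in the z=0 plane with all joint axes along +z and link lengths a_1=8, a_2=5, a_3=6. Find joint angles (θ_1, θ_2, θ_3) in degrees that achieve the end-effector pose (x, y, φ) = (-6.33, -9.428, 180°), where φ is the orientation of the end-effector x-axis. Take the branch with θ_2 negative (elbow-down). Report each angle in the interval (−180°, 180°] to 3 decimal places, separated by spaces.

wrist centre = target − a_3·(cos φ, sin φ) = (-0.3300, -9.4280)
cos θ_2 = (88.9961−8²−5²)/(2·8·5) = -0.0000; θ_2 = -90.0028° (elbow-down)
β = atan2(-9.4280,-0.3300) = -92.0047°; ψ = atan2(-5.0000,7.9998) = -32.0062°
θ_1 = β − ψ = -59.9985°
θ_3 = φ − θ_1 − θ_2 = -29.9987° (wrapped to (-180°,180°])

-59.998 -90.003 -29.999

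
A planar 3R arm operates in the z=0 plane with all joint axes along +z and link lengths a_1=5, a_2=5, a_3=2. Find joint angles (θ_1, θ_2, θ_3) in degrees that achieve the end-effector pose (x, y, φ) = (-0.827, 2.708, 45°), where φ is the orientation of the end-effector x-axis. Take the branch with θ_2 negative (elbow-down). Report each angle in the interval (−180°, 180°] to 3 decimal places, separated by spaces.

-134.994 -150.004 -30.001

wrist centre = target − a_3·(cos φ, sin φ) = (-2.2412, 1.2938)
cos θ_2 = (6.6969−5²−5²)/(2·5·5) = -0.8661; θ_2 = -150.0041° (elbow-down)
β = atan2(1.2938,-2.2412) = 150.0034°; ψ = atan2(-2.4997,0.6697) = -75.0021°
θ_1 = β − ψ = 225.0055°
θ_3 = φ − θ_1 − θ_2 = -30.0014° (wrapped to (-180°,180°])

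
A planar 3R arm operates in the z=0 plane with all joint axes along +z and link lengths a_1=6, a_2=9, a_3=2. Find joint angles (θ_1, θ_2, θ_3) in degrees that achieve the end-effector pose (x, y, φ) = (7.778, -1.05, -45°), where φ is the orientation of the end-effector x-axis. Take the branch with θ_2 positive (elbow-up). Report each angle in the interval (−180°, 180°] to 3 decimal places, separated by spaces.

wrist centre = target − a_3·(cos φ, sin φ) = (6.3638, 0.3642)
cos θ_2 = (40.6304−6²−9²)/(2·6·9) = -0.7071; θ_2 = 135.0015° (elbow-up)
β = atan2(0.3642,6.3638) = 3.2756°; ψ = atan2(6.3638,-0.3641) = 93.2748°
θ_1 = β − ψ = -89.9993°
θ_3 = φ − θ_1 − θ_2 = -90.0023° (wrapped to (-180°,180°])

-89.999 135.002 -90.002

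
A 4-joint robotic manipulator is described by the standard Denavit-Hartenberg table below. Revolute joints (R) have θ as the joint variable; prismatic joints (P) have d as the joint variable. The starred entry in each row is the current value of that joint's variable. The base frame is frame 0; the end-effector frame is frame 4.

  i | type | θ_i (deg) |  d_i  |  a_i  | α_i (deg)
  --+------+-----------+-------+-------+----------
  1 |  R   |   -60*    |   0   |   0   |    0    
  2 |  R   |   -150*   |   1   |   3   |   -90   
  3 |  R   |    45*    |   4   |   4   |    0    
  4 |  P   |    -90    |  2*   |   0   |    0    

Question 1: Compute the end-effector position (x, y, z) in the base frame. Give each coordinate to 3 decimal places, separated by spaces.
-8.048 -2.282 -1.828

after link 1: o_1 = (0.0000, 0.0000, 0.0000)
after link 2: o_2 = (-2.5981, 1.5000, 1.0000)
after link 3: o_3 = (-7.0476, -0.5499, -1.8284)
after link 4: o_4 = (-8.0476, -2.2819, -1.8284)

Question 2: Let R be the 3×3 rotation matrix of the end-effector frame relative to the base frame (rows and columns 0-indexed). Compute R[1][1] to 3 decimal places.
0.354

End-effector y-axis (col 1 of R) = (-0.6124,0.3536,-0.7071)
R[1][1] = 0.3536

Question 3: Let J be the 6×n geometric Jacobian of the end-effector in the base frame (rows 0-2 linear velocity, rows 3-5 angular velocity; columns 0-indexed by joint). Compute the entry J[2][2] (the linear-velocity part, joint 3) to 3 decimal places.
axis z_2 = (-0.5000,-0.8660,0.0000); lever o_n−o_2 = (-5.4495,-3.7819,-2.8284)
cross product → J_v[:, 2] = (2.4495,-1.4142,-2.8284)
J_ω[:, 2] = z_2
entry J[2][2] = -2.8284

-2.828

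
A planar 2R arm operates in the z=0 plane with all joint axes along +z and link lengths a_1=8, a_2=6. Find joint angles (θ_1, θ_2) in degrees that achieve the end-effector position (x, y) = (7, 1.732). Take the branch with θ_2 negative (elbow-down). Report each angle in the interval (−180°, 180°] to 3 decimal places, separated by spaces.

cos θ_2 = (51.9998−8²−6²)/(2·8·6) = -0.5000; θ_2 = -120.0001° (elbow-down)
β = atan2(1.7320,7.0000) = 13.8975°; ψ = atan2(-5.1961,5.0000) = -46.1021°
θ_1 = β − ψ = 59.9996°

60.000 -120.000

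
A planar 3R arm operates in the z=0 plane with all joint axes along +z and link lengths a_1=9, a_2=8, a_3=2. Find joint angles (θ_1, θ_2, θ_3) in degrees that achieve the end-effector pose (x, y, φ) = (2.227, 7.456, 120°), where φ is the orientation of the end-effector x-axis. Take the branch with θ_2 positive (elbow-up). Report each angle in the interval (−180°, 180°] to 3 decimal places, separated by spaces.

wrist centre = target − a_3·(cos φ, sin φ) = (3.2270, 5.7239)
cos θ_2 = (43.1771−9²−8²)/(2·9·8) = -0.7071; θ_2 = 134.9997° (elbow-up)
β = atan2(5.7239,3.2270) = 60.5869°; ψ = atan2(5.6569,3.3432) = 59.4172°
θ_1 = β − ψ = 1.1697°
θ_3 = φ − θ_1 − θ_2 = -16.1694° (wrapped to (-180°,180°])

1.170 135.000 -16.169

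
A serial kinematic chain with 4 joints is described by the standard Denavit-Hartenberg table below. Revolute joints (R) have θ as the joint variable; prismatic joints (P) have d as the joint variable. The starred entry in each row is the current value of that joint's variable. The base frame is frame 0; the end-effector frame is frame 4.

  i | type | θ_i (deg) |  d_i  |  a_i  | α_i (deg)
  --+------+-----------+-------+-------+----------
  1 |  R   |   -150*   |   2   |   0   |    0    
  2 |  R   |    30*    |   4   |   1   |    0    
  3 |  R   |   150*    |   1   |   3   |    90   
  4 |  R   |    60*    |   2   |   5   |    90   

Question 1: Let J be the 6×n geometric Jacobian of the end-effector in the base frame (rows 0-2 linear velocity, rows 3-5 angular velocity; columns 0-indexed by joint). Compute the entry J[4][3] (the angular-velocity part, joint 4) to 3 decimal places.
-0.866

axis z_3 = (0.5000,-0.8660,0.0000); lever o_n−o_3 = (3.1651,-0.4821,4.3301)
cross product → J_v[:, 3] = (-3.7500,-2.1651,2.5000)
J_ω[:, 3] = z_3
entry J[4][3] = -0.8660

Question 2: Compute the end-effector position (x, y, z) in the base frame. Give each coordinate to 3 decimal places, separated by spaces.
5.263 0.152 11.330

after link 1: o_1 = (0.0000, 0.0000, 2.0000)
after link 2: o_2 = (-0.5000, -0.8660, 6.0000)
after link 3: o_3 = (2.0981, 0.6340, 7.0000)
after link 4: o_4 = (5.2631, 0.1519, 11.3301)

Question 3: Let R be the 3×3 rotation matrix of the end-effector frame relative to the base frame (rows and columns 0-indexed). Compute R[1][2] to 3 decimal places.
End-effector z-axis (col 2 of R) = (0.7500,0.4330,-0.5000)
R[1][2] = 0.4330

0.433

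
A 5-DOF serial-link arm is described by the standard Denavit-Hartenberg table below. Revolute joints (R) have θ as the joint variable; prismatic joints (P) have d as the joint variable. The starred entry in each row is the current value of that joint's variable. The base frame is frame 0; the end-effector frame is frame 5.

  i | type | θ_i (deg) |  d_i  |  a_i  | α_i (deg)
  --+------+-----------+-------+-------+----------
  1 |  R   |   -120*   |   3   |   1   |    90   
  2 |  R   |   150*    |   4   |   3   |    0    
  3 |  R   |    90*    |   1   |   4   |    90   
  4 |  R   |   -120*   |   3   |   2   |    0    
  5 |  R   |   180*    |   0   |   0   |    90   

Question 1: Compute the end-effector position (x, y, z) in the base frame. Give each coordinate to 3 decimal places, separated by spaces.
0.018 6.567 3.402

after link 1: o_1 = (-0.5000, -0.8660, 3.0000)
after link 2: o_2 = (-2.6651, 3.3840, 4.5000)
after link 3: o_3 = (-2.5311, 5.6160, 1.0359)
after link 4: o_4 = (0.0179, 6.5670, 3.4019)
after link 5: o_5 = (0.0179, 6.5670, 3.4019)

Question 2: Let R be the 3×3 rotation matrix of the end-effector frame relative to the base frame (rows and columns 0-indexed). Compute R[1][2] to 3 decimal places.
End-effector z-axis (col 2 of R) = (0.6495,0.1250,-0.7500)
R[1][2] = 0.1250

0.125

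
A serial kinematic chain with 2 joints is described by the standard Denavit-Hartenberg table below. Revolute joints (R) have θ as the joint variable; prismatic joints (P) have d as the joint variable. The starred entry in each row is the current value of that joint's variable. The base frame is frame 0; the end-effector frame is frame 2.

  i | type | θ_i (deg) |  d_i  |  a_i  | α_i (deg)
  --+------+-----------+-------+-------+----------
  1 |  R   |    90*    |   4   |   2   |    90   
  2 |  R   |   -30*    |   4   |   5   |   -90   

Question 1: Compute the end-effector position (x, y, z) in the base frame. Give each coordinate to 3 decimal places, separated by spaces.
4.000 6.330 1.500

after link 1: o_1 = (0.0000, 2.0000, 4.0000)
after link 2: o_2 = (4.0000, 6.3301, 1.5000)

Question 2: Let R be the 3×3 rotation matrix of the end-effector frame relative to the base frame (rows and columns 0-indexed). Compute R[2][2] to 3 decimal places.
End-effector z-axis (col 2 of R) = (0.0000,0.5000,0.8660)
R[2][2] = 0.8660

0.866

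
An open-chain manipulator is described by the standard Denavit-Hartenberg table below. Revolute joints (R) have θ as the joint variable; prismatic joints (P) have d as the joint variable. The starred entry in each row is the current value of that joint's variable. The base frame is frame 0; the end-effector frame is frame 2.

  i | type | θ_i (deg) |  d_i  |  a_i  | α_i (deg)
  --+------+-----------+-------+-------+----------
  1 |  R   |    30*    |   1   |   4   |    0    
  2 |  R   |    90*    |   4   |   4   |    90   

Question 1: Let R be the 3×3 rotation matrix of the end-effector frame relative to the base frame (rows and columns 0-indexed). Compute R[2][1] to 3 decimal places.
End-effector y-axis (col 1 of R) = (-0.0000,-0.0000,1.0000)
R[2][1] = 1.0000

1.000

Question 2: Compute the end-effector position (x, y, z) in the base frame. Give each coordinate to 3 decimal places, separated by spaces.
1.464 5.464 5.000

after link 1: o_1 = (3.4641, 2.0000, 1.0000)
after link 2: o_2 = (1.4641, 5.4641, 5.0000)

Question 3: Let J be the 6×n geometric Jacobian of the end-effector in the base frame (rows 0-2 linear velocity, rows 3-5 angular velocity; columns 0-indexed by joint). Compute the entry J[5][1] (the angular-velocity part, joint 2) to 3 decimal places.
axis z_1 = (0.0000,0.0000,1.0000); lever o_n−o_1 = (-2.0000,3.4641,4.0000)
cross product → J_v[:, 1] = (-3.4641,-2.0000,0.0000)
J_ω[:, 1] = z_1
entry J[5][1] = 1.0000

1.000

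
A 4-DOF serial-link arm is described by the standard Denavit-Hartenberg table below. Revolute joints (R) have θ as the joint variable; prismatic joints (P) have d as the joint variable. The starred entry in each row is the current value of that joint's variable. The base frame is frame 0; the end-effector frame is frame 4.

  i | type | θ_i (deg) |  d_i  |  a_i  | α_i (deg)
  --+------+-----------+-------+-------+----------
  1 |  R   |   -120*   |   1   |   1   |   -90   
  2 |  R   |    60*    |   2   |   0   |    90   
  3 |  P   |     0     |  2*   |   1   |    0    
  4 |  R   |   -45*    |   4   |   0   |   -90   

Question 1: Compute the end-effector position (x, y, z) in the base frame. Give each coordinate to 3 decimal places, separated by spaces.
-1.616 -6.799 3.134

after link 1: o_1 = (-0.5000, -0.8660, 1.0000)
after link 2: o_2 = (1.2321, -1.8660, 1.0000)
after link 3: o_3 = (0.1160, -3.7990, 1.1340)
after link 4: o_4 = (-1.6160, -6.7990, 3.1340)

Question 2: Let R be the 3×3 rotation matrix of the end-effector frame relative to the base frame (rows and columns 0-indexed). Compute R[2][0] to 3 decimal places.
End-effector x-axis (col 0 of R) = (-0.7891,0.0474,-0.6124)
R[2][0] = -0.6124

-0.612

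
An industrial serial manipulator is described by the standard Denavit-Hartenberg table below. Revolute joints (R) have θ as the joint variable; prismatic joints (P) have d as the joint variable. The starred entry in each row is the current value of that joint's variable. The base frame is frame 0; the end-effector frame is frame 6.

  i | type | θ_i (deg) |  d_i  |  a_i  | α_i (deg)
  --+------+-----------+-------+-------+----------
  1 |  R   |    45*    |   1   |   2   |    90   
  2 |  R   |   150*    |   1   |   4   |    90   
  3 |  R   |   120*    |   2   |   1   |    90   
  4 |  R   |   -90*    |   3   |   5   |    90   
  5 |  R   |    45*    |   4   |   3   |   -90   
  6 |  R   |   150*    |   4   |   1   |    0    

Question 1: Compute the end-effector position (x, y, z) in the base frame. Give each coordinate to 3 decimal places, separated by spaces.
after link 1: o_1 = (1.4142, 1.4142, 1.0000)
after link 2: o_2 = (-0.3282, -1.7424, 3.0000)
after link 3: o_3 = (1.2975, -1.3415, 4.4821)
after link 4: o_4 = (-1.0006, -5.7609, 1.4510)
after link 5: o_5 = (-5.7998, -7.1611, 1.5324)
after link 6: o_6 = (-4.5158, -8.0565, 5.3468)

-4.516 -8.056 5.347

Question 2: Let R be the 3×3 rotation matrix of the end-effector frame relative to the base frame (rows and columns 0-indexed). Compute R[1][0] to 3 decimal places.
End-effector x-axis (col 0 of R) = (0.7840,0.6047,0.1402)
R[1][0] = 0.6047

0.605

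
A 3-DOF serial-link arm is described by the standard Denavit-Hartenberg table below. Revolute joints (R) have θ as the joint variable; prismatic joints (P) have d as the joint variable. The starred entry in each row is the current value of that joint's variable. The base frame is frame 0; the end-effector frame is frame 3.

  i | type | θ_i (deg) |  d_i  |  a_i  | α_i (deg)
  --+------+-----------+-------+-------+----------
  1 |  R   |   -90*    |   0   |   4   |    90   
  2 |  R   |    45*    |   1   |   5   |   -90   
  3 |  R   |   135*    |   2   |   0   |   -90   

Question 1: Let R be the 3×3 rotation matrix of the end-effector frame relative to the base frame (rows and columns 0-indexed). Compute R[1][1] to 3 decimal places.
End-effector y-axis (col 1 of R) = (0.0000,-0.7071,-0.7071)
R[1][1] = -0.7071

-0.707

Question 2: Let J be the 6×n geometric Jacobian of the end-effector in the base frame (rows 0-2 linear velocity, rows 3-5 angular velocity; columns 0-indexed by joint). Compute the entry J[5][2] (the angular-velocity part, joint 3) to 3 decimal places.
axis z_2 = (-0.0000,0.7071,0.7071); lever o_n−o_2 = (-0.0000,1.4142,1.4142)
cross product → J_v[:, 2] = (0.0000,0.0000,-0.0000)
J_ω[:, 2] = z_2
entry J[5][2] = 0.7071

0.707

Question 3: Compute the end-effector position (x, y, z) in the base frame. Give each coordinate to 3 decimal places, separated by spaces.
after link 1: o_1 = (0.0000, -4.0000, 0.0000)
after link 2: o_2 = (-1.0000, -7.5355, 3.5355)
after link 3: o_3 = (-1.0000, -6.1213, 4.9497)

-1.000 -6.121 4.950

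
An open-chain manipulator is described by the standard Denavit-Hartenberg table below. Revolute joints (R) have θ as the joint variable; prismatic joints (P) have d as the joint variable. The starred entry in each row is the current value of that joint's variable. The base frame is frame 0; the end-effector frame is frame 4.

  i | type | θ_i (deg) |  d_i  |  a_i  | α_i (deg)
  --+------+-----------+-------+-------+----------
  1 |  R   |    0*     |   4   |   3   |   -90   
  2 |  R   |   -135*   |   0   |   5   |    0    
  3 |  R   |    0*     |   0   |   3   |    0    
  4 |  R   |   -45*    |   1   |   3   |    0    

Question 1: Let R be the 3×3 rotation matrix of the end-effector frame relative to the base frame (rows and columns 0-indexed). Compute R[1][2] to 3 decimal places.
1.000

End-effector z-axis (col 2 of R) = (0.0000,1.0000,0.0000)
R[1][2] = 1.0000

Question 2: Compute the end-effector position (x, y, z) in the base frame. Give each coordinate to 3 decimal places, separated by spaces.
after link 1: o_1 = (3.0000, 0.0000, 4.0000)
after link 2: o_2 = (-0.5355, -0.0000, 7.5355)
after link 3: o_3 = (-2.6569, -0.0000, 9.6569)
after link 4: o_4 = (-5.6569, 1.0000, 9.6569)

-5.657 1.000 9.657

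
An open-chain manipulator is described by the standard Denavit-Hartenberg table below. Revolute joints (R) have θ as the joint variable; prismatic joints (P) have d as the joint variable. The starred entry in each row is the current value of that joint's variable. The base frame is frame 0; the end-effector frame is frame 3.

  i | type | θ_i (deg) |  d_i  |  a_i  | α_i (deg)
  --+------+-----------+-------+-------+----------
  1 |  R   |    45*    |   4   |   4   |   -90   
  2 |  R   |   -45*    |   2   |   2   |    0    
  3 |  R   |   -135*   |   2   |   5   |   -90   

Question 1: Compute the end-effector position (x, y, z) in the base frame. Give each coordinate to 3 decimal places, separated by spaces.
after link 1: o_1 = (2.8284, 2.8284, 4.0000)
after link 2: o_2 = (2.4142, 5.2426, 5.4142)
after link 3: o_3 = (-2.5355, 3.1213, 5.4142)

-2.536 3.121 5.414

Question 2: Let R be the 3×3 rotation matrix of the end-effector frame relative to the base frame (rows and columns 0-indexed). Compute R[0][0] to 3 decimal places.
-0.707

End-effector x-axis (col 0 of R) = (-0.7071,-0.7071,0.0000)
R[0][0] = -0.7071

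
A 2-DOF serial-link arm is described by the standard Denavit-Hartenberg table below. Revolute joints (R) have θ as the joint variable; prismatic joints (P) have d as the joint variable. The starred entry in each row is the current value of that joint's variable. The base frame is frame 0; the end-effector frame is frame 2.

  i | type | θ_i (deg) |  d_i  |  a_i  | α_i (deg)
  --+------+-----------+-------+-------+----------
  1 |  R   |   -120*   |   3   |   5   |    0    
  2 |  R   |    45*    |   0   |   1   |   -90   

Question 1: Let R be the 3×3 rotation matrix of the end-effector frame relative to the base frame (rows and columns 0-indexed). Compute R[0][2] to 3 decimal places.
End-effector z-axis (col 2 of R) = (0.9659,0.2588,0.0000)
R[0][2] = 0.9659

0.966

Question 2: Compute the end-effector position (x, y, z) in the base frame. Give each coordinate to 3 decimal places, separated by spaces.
-2.241 -5.296 3.000

after link 1: o_1 = (-2.5000, -4.3301, 3.0000)
after link 2: o_2 = (-2.2412, -5.2961, 3.0000)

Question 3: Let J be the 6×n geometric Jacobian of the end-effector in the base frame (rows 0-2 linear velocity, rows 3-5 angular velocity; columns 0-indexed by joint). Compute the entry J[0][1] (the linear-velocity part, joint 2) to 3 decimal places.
axis z_1 = (0.0000,0.0000,1.0000); lever o_n−o_1 = (0.2588,-0.9659,0.0000)
cross product → J_v[:, 1] = (0.9659,0.2588,-0.0000)
J_ω[:, 1] = z_1
entry J[0][1] = 0.9659

0.966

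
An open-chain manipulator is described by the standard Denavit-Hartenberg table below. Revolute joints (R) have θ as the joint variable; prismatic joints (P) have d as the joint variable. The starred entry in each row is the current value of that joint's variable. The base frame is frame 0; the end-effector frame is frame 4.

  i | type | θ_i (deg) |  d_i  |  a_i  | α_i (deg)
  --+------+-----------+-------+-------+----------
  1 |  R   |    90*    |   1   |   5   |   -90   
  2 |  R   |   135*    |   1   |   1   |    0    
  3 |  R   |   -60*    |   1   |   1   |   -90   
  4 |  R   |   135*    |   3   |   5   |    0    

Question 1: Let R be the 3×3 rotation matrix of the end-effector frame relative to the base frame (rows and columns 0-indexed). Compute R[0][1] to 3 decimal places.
-0.707

End-effector y-axis (col 1 of R) = (-0.7071,-0.1830,0.6830)
R[0][1] = -0.7071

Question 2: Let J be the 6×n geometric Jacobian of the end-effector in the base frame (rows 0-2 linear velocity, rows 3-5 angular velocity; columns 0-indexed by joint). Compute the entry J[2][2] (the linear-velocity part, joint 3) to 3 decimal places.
3.554

axis z_2 = (-1.0000,0.0000,0.0000); lever o_n−o_2 = (2.5355,-3.5540,1.6727)
cross product → J_v[:, 2] = (0.0000,1.6727,3.5540)
J_ω[:, 2] = z_2
entry J[2][2] = 3.5540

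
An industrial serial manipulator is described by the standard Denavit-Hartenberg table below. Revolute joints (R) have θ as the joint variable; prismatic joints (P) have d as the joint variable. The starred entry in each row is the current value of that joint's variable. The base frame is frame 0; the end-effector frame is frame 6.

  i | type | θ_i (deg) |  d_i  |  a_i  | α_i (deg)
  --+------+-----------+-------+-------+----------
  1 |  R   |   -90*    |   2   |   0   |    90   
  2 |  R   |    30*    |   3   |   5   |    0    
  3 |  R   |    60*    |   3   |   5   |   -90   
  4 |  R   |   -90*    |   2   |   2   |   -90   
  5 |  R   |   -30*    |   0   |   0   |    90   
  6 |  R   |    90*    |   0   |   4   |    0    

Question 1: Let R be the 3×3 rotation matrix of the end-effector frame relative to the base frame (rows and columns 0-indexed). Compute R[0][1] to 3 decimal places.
End-effector y-axis (col 1 of R) = (0.8660,-0.5000,-0.0000)
R[0][1] = 0.8660

0.866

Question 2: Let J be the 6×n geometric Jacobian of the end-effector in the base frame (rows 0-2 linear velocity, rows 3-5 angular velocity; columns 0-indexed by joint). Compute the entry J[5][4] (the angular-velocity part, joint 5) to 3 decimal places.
1.000

axis z_4 = (0.0000,-0.0000,1.0000); lever o_n−o_4 = (0.0000,-0.0000,4.0000)
cross product → J_v[:, 4] = (0.0000,-0.0000,-0.0000)
J_ω[:, 4] = z_4
entry J[5][4] = 1.0000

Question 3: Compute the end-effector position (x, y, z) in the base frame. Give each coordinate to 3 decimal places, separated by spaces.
-8.000 -2.330 13.500

after link 1: o_1 = (0.0000, 0.0000, 2.0000)
after link 2: o_2 = (-3.0000, -4.3301, 4.5000)
after link 3: o_3 = (-6.0000, -4.3301, 9.5000)
after link 4: o_4 = (-8.0000, -2.3301, 9.5000)
after link 5: o_5 = (-8.0000, -2.3301, 9.5000)
after link 6: o_6 = (-8.0000, -2.3301, 13.5000)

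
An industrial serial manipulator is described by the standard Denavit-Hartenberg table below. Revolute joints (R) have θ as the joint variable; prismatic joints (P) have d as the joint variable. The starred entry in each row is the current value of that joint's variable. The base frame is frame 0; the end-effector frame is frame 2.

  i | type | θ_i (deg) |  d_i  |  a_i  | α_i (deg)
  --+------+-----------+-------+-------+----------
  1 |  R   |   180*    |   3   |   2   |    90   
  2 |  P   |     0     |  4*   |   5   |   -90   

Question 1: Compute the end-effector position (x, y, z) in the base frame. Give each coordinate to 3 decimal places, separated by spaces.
-7.000 4.000 3.000

after link 1: o_1 = (-2.0000, 0.0000, 3.0000)
after link 2: o_2 = (-7.0000, 4.0000, 3.0000)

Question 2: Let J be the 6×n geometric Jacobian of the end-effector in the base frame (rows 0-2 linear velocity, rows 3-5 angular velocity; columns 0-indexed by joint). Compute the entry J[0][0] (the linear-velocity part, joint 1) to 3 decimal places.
-4.000

axis z_0 = ẑ; lever o_n−o_0 = (-7.0000,4.0000,3.0000)
cross product → J_v[:, 0] = (-4.0000,-7.0000,0.0000)
J_ω[:, 0] = z_0
entry J[0][0] = -4.0000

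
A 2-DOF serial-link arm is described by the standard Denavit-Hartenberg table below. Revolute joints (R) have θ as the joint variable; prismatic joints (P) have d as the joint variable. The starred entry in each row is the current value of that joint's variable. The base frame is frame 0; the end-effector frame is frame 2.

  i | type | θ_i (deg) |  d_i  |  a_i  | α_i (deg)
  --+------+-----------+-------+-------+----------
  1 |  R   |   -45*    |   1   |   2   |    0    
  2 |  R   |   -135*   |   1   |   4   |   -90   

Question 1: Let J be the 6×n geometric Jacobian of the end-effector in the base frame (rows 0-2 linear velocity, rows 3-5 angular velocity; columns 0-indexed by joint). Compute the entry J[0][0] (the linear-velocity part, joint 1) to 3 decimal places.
1.414

axis z_0 = ẑ; lever o_n−o_0 = (-2.5858,-1.4142,2.0000)
cross product → J_v[:, 0] = (1.4142,-2.5858,0.0000)
J_ω[:, 0] = z_0
entry J[0][0] = 1.4142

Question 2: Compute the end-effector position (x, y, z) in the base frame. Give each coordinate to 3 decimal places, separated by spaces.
-2.586 -1.414 2.000

after link 1: o_1 = (1.4142, -1.4142, 1.0000)
after link 2: o_2 = (-2.5858, -1.4142, 2.0000)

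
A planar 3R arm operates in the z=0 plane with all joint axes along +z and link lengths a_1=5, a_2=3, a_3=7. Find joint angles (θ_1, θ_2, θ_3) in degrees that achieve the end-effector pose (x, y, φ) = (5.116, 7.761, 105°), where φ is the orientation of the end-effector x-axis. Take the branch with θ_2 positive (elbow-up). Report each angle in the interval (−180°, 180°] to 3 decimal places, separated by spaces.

wrist centre = target − a_3·(cos φ, sin φ) = (6.9277, 0.9995)
cos θ_2 = (48.9925−5²−3²)/(2·5·3) = 0.4998; θ_2 = 60.0165° (elbow-up)
β = atan2(0.9995,6.9277) = 8.2099°; ψ = atan2(2.5985,6.4993) = 21.7923°
θ_1 = β − ψ = -13.5825°
θ_3 = φ − θ_1 − θ_2 = 58.5660° (wrapped to (-180°,180°])

-13.582 60.016 58.566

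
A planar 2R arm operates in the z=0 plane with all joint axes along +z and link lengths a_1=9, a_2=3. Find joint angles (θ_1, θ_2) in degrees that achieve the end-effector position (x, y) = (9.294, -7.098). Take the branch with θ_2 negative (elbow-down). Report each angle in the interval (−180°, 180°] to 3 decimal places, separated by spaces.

-29.998 -30.011

cos θ_2 = (136.7600−9²−3²)/(2·9·3) = 0.8659; θ_2 = -30.0113° (elbow-down)
β = atan2(-7.0980,9.2940) = -37.3696°; ψ = atan2(-1.5005,11.5978) = -7.3719°
θ_1 = β − ψ = -29.9977°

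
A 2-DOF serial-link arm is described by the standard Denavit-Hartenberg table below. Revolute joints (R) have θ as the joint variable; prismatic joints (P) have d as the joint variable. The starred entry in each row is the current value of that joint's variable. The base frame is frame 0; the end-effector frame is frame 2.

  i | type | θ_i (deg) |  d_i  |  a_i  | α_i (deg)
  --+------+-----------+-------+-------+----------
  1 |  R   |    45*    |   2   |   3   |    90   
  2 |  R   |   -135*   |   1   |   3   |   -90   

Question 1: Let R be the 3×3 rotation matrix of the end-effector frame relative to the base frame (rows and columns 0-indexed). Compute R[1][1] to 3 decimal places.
0.707

End-effector y-axis (col 1 of R) = (-0.7071,0.7071,-0.0000)
R[1][1] = 0.7071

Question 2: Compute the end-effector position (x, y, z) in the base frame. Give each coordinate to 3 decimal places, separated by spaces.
after link 1: o_1 = (2.1213, 2.1213, 2.0000)
after link 2: o_2 = (1.3284, -0.0858, -0.1213)

1.328 -0.086 -0.121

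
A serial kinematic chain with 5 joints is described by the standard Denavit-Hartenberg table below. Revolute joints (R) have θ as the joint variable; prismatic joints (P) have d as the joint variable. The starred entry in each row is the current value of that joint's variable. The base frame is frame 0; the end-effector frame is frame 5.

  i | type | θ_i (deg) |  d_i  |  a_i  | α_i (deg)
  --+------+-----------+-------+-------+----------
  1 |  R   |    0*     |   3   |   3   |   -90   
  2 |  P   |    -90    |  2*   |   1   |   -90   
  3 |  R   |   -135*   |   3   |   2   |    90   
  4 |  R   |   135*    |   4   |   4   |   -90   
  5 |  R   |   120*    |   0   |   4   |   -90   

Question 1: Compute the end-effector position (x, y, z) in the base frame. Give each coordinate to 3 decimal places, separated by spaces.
after link 1: o_1 = (3.0000, 0.0000, 3.0000)
after link 2: o_2 = (3.0000, 2.0000, 4.0000)
after link 3: o_3 = (6.0000, 3.4142, 2.5858)
after link 4: o_4 = (8.8284, -1.4142, 1.7574)
after link 5: o_5 = (7.4142, 2.0353, 3.2068)

7.414 2.035 3.207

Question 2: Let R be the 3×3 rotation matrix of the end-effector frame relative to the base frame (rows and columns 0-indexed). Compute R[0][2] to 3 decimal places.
-0.612

End-effector z-axis (col 2 of R) = (-0.6124,0.0795,-0.7866)
R[0][2] = -0.6124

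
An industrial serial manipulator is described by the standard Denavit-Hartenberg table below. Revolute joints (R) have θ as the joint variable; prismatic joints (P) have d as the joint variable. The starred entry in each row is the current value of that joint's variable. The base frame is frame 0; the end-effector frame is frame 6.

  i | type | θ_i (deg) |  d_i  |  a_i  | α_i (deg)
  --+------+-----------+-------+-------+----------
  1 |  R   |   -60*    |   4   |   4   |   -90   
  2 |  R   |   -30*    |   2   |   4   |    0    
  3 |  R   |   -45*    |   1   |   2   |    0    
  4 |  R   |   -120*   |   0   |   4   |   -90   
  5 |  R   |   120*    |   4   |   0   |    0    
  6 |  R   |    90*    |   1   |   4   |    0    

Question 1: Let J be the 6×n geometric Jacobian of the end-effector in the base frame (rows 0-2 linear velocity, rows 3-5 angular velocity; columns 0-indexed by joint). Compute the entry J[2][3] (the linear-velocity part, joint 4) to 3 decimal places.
axis z_3 = (0.8660,0.5000,0.0000); lever o_n−o_3 = (0.8262,2.5690,4.6909)
cross product → J_v[:, 3] = (2.3455,-4.0625,1.8117)
J_ω[:, 3] = z_3
entry J[2][3] = 1.8117

1.812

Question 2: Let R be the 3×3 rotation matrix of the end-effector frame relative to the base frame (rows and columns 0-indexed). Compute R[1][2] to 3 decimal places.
End-effector z-axis (col 2 of R) = (-0.1294,0.2241,0.9659)
R[1][2] = 0.2241

0.224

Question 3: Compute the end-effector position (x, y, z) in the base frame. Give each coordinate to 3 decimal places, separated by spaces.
after link 1: o_1 = (2.0000, -3.4641, 4.0000)
after link 2: o_2 = (5.4641, -5.4641, 6.0000)
after link 3: o_3 = (6.5889, -5.4124, 7.9319)
after link 4: o_4 = (4.6571, -2.0663, 6.8966)
after link 5: o_5 = (4.1395, -1.1697, 10.7603)
after link 6: o_6 = (7.4151, -2.8434, 12.6228)

7.415 -2.843 12.623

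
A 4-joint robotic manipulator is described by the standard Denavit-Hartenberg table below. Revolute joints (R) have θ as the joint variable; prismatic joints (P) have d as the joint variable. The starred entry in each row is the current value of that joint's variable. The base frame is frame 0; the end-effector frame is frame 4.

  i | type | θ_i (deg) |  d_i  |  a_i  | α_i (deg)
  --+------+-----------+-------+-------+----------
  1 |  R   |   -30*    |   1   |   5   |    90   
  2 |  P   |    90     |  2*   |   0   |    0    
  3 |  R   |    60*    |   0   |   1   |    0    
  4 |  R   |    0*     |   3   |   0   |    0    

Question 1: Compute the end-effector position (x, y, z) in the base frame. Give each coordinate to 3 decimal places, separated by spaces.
after link 1: o_1 = (4.3301, -2.5000, 1.0000)
after link 2: o_2 = (3.3301, -4.2321, 1.0000)
after link 3: o_3 = (2.5801, -3.7990, 1.5000)
after link 4: o_4 = (1.0801, -6.3971, 1.5000)

1.080 -6.397 1.500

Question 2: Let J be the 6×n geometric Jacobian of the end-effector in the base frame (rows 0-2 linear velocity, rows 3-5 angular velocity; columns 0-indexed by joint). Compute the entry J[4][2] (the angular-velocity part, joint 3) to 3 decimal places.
axis z_2 = (-0.5000,-0.8660,0.0000); lever o_n−o_2 = (-2.2500,-2.1651,0.5000)
cross product → J_v[:, 2] = (-0.4330,0.2500,-0.8660)
J_ω[:, 2] = z_2
entry J[4][2] = -0.8660

-0.866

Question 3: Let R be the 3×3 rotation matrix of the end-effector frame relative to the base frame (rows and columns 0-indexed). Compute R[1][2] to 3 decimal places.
End-effector z-axis (col 2 of R) = (-0.5000,-0.8660,0.0000)
R[1][2] = -0.8660

-0.866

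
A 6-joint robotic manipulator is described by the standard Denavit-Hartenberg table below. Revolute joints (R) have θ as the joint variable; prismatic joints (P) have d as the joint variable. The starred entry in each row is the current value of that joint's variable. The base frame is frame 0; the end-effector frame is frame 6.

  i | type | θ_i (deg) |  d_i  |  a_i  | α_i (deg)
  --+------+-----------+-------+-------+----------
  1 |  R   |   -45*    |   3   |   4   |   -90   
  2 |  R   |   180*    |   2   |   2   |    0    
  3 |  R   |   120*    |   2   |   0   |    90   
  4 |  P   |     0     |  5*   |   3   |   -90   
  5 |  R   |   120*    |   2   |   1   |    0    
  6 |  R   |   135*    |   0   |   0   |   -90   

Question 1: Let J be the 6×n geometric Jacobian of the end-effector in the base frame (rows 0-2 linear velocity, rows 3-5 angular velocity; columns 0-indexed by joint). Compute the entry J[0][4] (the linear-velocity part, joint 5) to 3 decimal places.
-0.612

axis z_4 = (0.7071,0.7071,0.0000); lever o_n−o_4 = (1.7678,1.0607,-0.8660)
cross product → J_v[:, 4] = (-0.6124,0.6124,-0.5000)
J_ω[:, 4] = z_4
entry J[0][4] = -0.6124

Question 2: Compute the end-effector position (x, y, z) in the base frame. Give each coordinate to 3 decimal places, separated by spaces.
4.009 4.476 7.232

after link 1: o_1 = (2.8284, -2.8284, 3.0000)
after link 2: o_2 = (2.8284, 0.0000, 3.0000)
after link 3: o_3 = (4.2426, 1.4142, 3.0000)
after link 4: o_4 = (2.2414, 3.4154, 8.0981)
after link 5: o_5 = (4.0092, 4.4761, 7.2321)
after link 6: o_6 = (4.0092, 4.4761, 7.2321)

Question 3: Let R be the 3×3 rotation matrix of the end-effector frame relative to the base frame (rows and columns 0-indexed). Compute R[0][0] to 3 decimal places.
End-effector x-axis (col 0 of R) = (-0.6830,0.6830,0.2588)
R[0][0] = -0.6830

-0.683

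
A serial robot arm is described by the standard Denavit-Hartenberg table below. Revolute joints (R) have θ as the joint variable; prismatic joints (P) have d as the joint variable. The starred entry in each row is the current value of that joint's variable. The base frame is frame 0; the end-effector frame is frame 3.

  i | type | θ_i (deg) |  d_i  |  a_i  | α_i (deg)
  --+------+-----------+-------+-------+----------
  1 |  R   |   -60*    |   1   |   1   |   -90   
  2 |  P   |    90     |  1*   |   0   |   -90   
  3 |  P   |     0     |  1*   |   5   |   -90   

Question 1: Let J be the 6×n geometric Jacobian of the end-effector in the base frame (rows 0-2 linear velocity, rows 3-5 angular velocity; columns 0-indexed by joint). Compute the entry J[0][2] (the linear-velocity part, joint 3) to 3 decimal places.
prismatic axis z_2 = (-0.5000,0.8660,-0.0000)
J_v[:, 2] = z_2; J_ω[:, 2] = (0,0,0)
entry J[0][2] = -0.5000

-0.500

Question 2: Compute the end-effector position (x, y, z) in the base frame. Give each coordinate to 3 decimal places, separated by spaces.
after link 1: o_1 = (0.5000, -0.8660, 1.0000)
after link 2: o_2 = (1.3660, -0.3660, 1.0000)
after link 3: o_3 = (0.8660, 0.5000, -4.0000)

0.866 0.500 -4.000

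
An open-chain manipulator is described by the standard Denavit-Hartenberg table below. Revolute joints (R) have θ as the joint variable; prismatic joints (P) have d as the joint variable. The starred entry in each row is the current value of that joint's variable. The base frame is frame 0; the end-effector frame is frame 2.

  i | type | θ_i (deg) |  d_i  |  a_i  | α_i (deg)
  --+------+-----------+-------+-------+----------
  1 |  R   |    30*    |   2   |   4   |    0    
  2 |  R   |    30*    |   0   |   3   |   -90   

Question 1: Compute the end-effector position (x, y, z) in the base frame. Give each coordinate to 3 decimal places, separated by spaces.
after link 1: o_1 = (3.4641, 2.0000, 2.0000)
after link 2: o_2 = (4.9641, 4.5981, 2.0000)

4.964 4.598 2.000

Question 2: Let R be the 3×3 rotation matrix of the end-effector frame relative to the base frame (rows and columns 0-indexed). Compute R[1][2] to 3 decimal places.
0.500

End-effector z-axis (col 2 of R) = (-0.8660,0.5000,0.0000)
R[1][2] = 0.5000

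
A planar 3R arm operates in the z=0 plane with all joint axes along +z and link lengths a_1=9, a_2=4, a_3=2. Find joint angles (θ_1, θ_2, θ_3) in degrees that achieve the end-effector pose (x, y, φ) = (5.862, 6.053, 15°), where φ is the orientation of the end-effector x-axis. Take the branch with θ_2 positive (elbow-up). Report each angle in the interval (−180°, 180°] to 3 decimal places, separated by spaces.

wrist centre = target − a_3·(cos φ, sin φ) = (3.9301, 5.5354)
cos θ_2 = (46.0863−9²−4²)/(2·9·4) = -0.7071; θ_2 = 135.0023° (elbow-up)
β = atan2(5.5354,3.9301) = 54.6250°; ψ = atan2(2.8283,6.1715) = 24.6215°
θ_1 = β − ψ = 30.0035°
θ_3 = φ − θ_1 − θ_2 = -150.0057° (wrapped to (-180°,180°])

30.003 135.002 -150.006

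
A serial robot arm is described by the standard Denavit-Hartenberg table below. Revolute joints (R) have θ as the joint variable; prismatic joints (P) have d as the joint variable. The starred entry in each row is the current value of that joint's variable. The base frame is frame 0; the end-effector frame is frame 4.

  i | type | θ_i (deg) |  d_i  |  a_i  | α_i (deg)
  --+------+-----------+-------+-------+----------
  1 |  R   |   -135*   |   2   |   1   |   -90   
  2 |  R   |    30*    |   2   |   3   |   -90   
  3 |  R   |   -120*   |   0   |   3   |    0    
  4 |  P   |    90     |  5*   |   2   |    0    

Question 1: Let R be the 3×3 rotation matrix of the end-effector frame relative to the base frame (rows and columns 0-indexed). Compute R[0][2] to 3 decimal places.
End-effector z-axis (col 2 of R) = (0.3536,0.3536,-0.8660)
R[0][2] = 0.3536

0.354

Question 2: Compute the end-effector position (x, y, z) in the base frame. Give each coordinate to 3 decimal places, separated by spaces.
after link 1: o_1 = (-0.7071, -0.7071, 2.0000)
after link 2: o_2 = (-1.1300, -3.9584, 0.5000)
after link 3: o_3 = (1.6257, -4.8770, 1.2500)
after link 4: o_4 = (3.0399, -4.8770, -3.9462)

3.040 -4.877 -3.946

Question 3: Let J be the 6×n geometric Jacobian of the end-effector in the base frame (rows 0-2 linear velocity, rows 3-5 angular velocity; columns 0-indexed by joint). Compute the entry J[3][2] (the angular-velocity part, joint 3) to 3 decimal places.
axis z_2 = (0.3536,0.3536,-0.8660); lever o_n−o_2 = (4.1699,-0.9186,-4.4462)
cross product → J_v[:, 2] = (-2.3674,-2.0393,-1.7990)
J_ω[:, 2] = z_2
entry J[3][2] = 0.3536

0.354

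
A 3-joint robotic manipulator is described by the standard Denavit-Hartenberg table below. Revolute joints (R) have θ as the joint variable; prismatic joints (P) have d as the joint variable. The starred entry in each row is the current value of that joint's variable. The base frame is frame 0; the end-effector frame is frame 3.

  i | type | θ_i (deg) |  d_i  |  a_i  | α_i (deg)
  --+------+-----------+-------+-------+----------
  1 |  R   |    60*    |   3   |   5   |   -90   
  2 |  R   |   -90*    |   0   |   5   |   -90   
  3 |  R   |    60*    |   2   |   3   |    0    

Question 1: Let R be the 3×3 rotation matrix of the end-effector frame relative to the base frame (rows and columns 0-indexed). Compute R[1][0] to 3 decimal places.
End-effector x-axis (col 0 of R) = (0.7500,-0.4330,0.5000)
R[1][0] = -0.4330

-0.433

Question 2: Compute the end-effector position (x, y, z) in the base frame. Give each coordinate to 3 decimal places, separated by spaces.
5.750 4.763 9.500

after link 1: o_1 = (2.5000, 4.3301, 3.0000)
after link 2: o_2 = (2.5000, 4.3301, 8.0000)
after link 3: o_3 = (5.7500, 4.7631, 9.5000)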